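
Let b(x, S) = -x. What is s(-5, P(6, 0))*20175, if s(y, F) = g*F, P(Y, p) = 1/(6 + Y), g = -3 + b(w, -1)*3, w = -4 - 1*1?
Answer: 20175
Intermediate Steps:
w = -5 (w = -4 - 1 = -5)
g = 12 (g = -3 - 1*(-5)*3 = -3 + 5*3 = -3 + 15 = 12)
s(y, F) = 12*F
s(-5, P(6, 0))*20175 = (12/(6 + 6))*20175 = (12/12)*20175 = (12*(1/12))*20175 = 1*20175 = 20175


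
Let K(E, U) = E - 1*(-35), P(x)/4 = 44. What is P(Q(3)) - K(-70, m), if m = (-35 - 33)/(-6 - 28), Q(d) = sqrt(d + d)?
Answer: 211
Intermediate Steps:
Q(d) = sqrt(2)*sqrt(d) (Q(d) = sqrt(2*d) = sqrt(2)*sqrt(d))
m = 2 (m = -68/(-34) = -68*(-1/34) = 2)
P(x) = 176 (P(x) = 4*44 = 176)
K(E, U) = 35 + E (K(E, U) = E + 35 = 35 + E)
P(Q(3)) - K(-70, m) = 176 - (35 - 70) = 176 - 1*(-35) = 176 + 35 = 211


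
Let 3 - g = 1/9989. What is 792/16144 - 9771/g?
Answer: -49239729177/15117847 ≈ -3257.1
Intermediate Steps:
g = 29966/9989 (g = 3 - 1/9989 = 29966/9989 ≈ 2.9999)
792/16144 - 9771/g = 792/16144 - 9771/29966/9989 = 792*(1/16144) - 9771*9989/29966 = 99/2018 - 97602519/29966 = -49239729177/15117847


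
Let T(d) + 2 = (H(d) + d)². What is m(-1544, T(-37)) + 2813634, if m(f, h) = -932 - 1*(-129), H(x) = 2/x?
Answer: 2812831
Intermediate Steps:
T(d) = -2 + (d + 2/d)² (T(d) = -2 + (2/d + d)² = -2 + (d + 2/d)²)
m(f, h) = -803 (m(f, h) = -932 + 129 = -803)
m(-1544, T(-37)) + 2813634 = -803 + 2813634 = 2812831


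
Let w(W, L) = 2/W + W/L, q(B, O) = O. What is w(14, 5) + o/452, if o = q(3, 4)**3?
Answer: 12199/3955 ≈ 3.0844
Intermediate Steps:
o = 64 (o = 4**3 = 64)
w(14, 5) + o/452 = (2/14 + 14/5) + 64/452 = (2*(1/14) + 14*(1/5)) + (1/452)*64 = (1/7 + 14/5) + 16/113 = 103/35 + 16/113 = 12199/3955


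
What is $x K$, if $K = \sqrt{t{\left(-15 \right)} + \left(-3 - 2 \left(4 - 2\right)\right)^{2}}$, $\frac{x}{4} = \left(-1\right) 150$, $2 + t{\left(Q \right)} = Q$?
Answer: $- 2400 \sqrt{2} \approx -3394.1$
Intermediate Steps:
$t{\left(Q \right)} = -2 + Q$
$x = -600$ ($x = 4 \left(\left(-1\right) 150\right) = 4 \left(-150\right) = -600$)
$K = 4 \sqrt{2}$ ($K = \sqrt{\left(-2 - 15\right) + \left(-3 - 2 \left(4 - 2\right)\right)^{2}} = \sqrt{-17 + \left(-3 - 4\right)^{2}} = \sqrt{-17 + \left(-7\right)^{2}} = \sqrt{-17 + 49} = \sqrt{32} = 4 \sqrt{2} \approx 5.6569$)
$x K = - 600 \cdot 4 \sqrt{2} = - 2400 \sqrt{2}$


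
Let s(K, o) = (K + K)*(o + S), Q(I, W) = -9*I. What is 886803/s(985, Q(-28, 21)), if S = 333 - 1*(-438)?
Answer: 295601/671770 ≈ 0.44003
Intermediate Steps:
S = 771 (S = 333 + 438 = 771)
s(K, o) = 2*K*(771 + o) (s(K, o) = (K + K)*(o + 771) = (2*K)*(771 + o) = 2*K*(771 + o))
886803/s(985, Q(-28, 21)) = 886803/((2*985*(771 - 9*(-28)))) = 886803/((2*985*(771 + 252))) = 886803/((2*985*1023)) = 886803/2015310 = 886803*(1/2015310) = 295601/671770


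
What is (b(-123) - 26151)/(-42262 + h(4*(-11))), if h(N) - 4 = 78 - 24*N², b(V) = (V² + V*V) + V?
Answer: -4/89 ≈ -0.044944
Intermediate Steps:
b(V) = V + 2*V² (b(V) = (V² + V²) + V = 2*V² + V = V + 2*V²)
h(N) = 82 - 24*N² (h(N) = 4 + (78 - 24*N²) = 82 - 24*N²)
(b(-123) - 26151)/(-42262 + h(4*(-11))) = (-123*(1 + 2*(-123)) - 26151)/(-42262 + (82 - 24*(4*(-11))²)) = (-123*(1 - 246) - 26151)/(-42262 + (82 - 24*(-44)²)) = (-123*(-245) - 26151)/(-42262 + (82 - 24*1936)) = (30135 - 26151)/(-42262 + (82 - 46464)) = 3984/(-42262 - 46382) = 3984/(-88644) = 3984*(-1/88644) = -4/89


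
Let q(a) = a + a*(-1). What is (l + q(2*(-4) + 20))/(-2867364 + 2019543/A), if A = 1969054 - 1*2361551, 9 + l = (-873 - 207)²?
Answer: -3246843747/7981799911 ≈ -0.40678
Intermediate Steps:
l = 1166391 (l = -9 + (-873 - 207)² = -9 + (-1080)² = -9 + 1166400 = 1166391)
A = -392497 (A = 1969054 - 2361551 = -392497)
q(a) = 0 (q(a) = a - a = 0)
(l + q(2*(-4) + 20))/(-2867364 + 2019543/A) = (1166391 + 0)/(-2867364 + 2019543/(-392497)) = 1166391/(-2867364 + 2019543*(-1/392497)) = 1166391/(-2867364 - 42969/8351) = 1166391/(-23945399733/8351) = 1166391*(-8351/23945399733) = -3246843747/7981799911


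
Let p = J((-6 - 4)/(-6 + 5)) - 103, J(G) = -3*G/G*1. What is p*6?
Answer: -636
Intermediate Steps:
J(G) = -3 (J(G) = -3*1*1 = -3*1 = -3)
p = -106 (p = -3 - 103 = -106)
p*6 = -106*6 = -636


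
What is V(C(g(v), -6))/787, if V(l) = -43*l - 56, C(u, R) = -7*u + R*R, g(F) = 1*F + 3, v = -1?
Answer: -1002/787 ≈ -1.2732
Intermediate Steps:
g(F) = 3 + F (g(F) = F + 3 = 3 + F)
C(u, R) = R² - 7*u (C(u, R) = -7*u + R² = R² - 7*u)
V(l) = -56 - 43*l
V(C(g(v), -6))/787 = (-56 - 43*((-6)² - 7*(3 - 1)))/787 = (-56 - 43*(36 - 7*2))*(1/787) = (-56 - 43*(36 - 14))*(1/787) = (-56 - 43*22)*(1/787) = (-56 - 946)*(1/787) = -1002*1/787 = -1002/787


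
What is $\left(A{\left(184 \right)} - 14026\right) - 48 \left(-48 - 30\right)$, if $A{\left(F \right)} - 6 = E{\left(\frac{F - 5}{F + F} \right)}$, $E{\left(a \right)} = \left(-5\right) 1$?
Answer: $-10281$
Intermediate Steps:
$E{\left(a \right)} = -5$
$A{\left(F \right)} = 1$ ($A{\left(F \right)} = 6 - 5 = 1$)
$\left(A{\left(184 \right)} - 14026\right) - 48 \left(-48 - 30\right) = \left(1 - 14026\right) - 48 \left(-48 - 30\right) = -14025 - -3744 = -14025 + 3744 = -10281$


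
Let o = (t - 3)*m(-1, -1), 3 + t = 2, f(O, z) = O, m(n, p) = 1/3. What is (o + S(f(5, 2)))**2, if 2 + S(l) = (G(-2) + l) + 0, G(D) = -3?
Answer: 16/9 ≈ 1.7778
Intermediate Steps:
m(n, p) = 1/3
t = -1 (t = -3 + 2 = -1)
S(l) = -5 + l (S(l) = -2 + ((-3 + l) + 0) = -2 + (-3 + l) = -5 + l)
o = -4/3 (o = (-1 - 3)*(1/3) = -4*1/3 = -4/3 ≈ -1.3333)
(o + S(f(5, 2)))**2 = (-4/3 + (-5 + 5))**2 = (-4/3 + 0)**2 = (-4/3)**2 = 16/9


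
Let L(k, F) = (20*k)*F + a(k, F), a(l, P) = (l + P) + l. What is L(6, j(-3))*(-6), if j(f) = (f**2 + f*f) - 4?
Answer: -10236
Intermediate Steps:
a(l, P) = P + 2*l (a(l, P) = (P + l) + l = P + 2*l)
j(f) = -4 + 2*f**2 (j(f) = (f**2 + f**2) - 4 = 2*f**2 - 4 = -4 + 2*f**2)
L(k, F) = F + 2*k + 20*F*k (L(k, F) = (20*k)*F + (F + 2*k) = 20*F*k + (F + 2*k) = F + 2*k + 20*F*k)
L(6, j(-3))*(-6) = ((-4 + 2*(-3)**2) + 2*6 + 20*(-4 + 2*(-3)**2)*6)*(-6) = ((-4 + 2*9) + 12 + 20*(-4 + 2*9)*6)*(-6) = ((-4 + 18) + 12 + 20*(-4 + 18)*6)*(-6) = (14 + 12 + 20*14*6)*(-6) = (14 + 12 + 1680)*(-6) = 1706*(-6) = -10236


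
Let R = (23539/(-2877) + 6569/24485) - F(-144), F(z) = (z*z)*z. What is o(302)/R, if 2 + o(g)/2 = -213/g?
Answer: -57552212865/31761663687084778 ≈ -1.8120e-6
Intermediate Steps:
F(z) = z³ (F(z) = z²*z = z³)
R = 210342143623078/70443345 (R = (23539/(-2877) + 6569/24485) - 1*(-144)³ = (23539*(-1/2877) + 6569*(1/24485)) - 1*(-2985984) = (-23539/2877 + 6569/24485) + 2985984 = -557453402/70443345 + 2985984 = 210342143623078/70443345 ≈ 2.9860e+6)
o(g) = -4 - 426/g (o(g) = -4 + 2*(-213/g) = -4 - 426/g)
o(302)/R = (-4 - 426/302)/(210342143623078/70443345) = (-4 - 426*1/302)*(70443345/210342143623078) = (-4 - 213/151)*(70443345/210342143623078) = -817/151*70443345/210342143623078 = -57552212865/31761663687084778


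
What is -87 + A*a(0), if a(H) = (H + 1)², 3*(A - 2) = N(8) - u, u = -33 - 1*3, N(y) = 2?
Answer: -217/3 ≈ -72.333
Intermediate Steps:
u = -36 (u = -33 - 3 = -36)
A = 44/3 (A = 2 + (2 - 1*(-36))/3 = 2 + (2 + 36)/3 = 2 + (⅓)*38 = 2 + 38/3 = 44/3 ≈ 14.667)
a(H) = (1 + H)²
-87 + A*a(0) = -87 + 44*(1 + 0)²/3 = -87 + (44/3)*1² = -87 + (44/3)*1 = -87 + 44/3 = -217/3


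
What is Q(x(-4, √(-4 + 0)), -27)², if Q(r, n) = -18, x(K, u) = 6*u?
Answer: 324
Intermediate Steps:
Q(x(-4, √(-4 + 0)), -27)² = (-18)² = 324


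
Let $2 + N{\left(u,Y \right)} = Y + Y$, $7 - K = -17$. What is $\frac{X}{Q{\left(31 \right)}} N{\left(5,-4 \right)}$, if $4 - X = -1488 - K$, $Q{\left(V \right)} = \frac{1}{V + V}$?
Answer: $-939920$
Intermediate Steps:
$K = 24$ ($K = 7 - -17 = 7 + 17 = 24$)
$N{\left(u,Y \right)} = -2 + 2 Y$ ($N{\left(u,Y \right)} = -2 + \left(Y + Y\right) = -2 + 2 Y$)
$Q{\left(V \right)} = \frac{1}{2 V}$
$X = 1516$ ($X = 4 - \left(-1488 - 24\right) = 4 - -1512 = 4 + 1512 = 1516$)
$\frac{X}{Q{\left(31 \right)}} N{\left(5,-4 \right)} = \frac{1516}{\frac{1}{2} \cdot \frac{1}{31}} \left(-2 + 2 \left(-4\right)\right) = \frac{1516}{\frac{1}{2} \cdot \frac{1}{31}} \left(-2 - 8\right) = 1516 \frac{1}{\frac{1}{62}} \left(-10\right) = 1516 \cdot 62 \left(-10\right) = 93992 \left(-10\right) = -939920$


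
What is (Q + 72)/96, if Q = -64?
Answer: 1/12 ≈ 0.083333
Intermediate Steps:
(Q + 72)/96 = (-64 + 72)/96 = (1/96)*8 = 1/12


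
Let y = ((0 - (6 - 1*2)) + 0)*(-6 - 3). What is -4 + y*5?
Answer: 176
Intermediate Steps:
y = 36 (y = ((0 - (6 - 2)) + 0)*(-9) = ((0 - 1*4) + 0)*(-9) = ((0 - 4) + 0)*(-9) = (-4 + 0)*(-9) = -4*(-9) = 36)
-4 + y*5 = -4 + 36*5 = -4 + 180 = 176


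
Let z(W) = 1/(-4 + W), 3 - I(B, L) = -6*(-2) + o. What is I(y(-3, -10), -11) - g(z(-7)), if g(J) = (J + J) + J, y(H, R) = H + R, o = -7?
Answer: -19/11 ≈ -1.7273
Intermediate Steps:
I(B, L) = -2 (I(B, L) = 3 - (-6*(-2) - 7) = 3 - (12 - 7) = 3 - 1*5 = 3 - 5 = -2)
g(J) = 3*J (g(J) = 2*J + J = 3*J)
I(y(-3, -10), -11) - g(z(-7)) = -2 - 3/(-4 - 7) = -2 - 3/(-11) = -2 - 3*(-1)/11 = -2 - 1*(-3/11) = -2 + 3/11 = -19/11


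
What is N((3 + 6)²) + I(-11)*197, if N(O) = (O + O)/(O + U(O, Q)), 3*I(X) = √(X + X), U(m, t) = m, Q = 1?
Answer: 1 + 197*I*√22/3 ≈ 1.0 + 308.0*I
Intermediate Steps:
I(X) = √2*√X/3 (I(X) = √(X + X)/3 = √(2*X)/3 = (√2*√X)/3 = √2*√X/3)
N(O) = 1 (N(O) = (O + O)/(O + O) = (2*O)/((2*O)) = (2*O)*(1/(2*O)) = 1)
N((3 + 6)²) + I(-11)*197 = 1 + (√2*√(-11)/3)*197 = 1 + (√2*(I*√11)/3)*197 = 1 + (I*√22/3)*197 = 1 + 197*I*√22/3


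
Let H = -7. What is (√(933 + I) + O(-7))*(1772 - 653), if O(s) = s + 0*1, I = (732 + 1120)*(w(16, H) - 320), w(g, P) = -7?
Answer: -7833 + 1119*I*√604671 ≈ -7833.0 + 8.7014e+5*I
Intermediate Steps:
I = -605604 (I = (732 + 1120)*(-7 - 320) = 1852*(-327) = -605604)
O(s) = s (O(s) = s + 0 = s)
(√(933 + I) + O(-7))*(1772 - 653) = (√(933 - 605604) - 7)*(1772 - 653) = (√(-604671) - 7)*1119 = (I*√604671 - 7)*1119 = (-7 + I*√604671)*1119 = -7833 + 1119*I*√604671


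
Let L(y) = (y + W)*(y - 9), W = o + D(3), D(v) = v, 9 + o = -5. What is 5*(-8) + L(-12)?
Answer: 443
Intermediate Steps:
o = -14 (o = -9 - 5 = -14)
W = -11 (W = -14 + 3 = -11)
L(y) = (-11 + y)*(-9 + y) (L(y) = (y - 11)*(y - 9) = (-11 + y)*(-9 + y))
5*(-8) + L(-12) = 5*(-8) + (99 + (-12)**2 - 20*(-12)) = -40 + (99 + 144 + 240) = -40 + 483 = 443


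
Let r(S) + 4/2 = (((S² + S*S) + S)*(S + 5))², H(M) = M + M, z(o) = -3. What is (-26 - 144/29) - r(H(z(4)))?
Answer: -127164/29 ≈ -4385.0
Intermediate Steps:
H(M) = 2*M
r(S) = -2 + (5 + S)²*(S + 2*S²)² (r(S) = -2 + (((S² + S*S) + S)*(S + 5))² = -2 + (((S² + S²) + S)*(5 + S))² = -2 + ((2*S² + S)*(5 + S))² = -2 + ((S + 2*S²)*(5 + S))² = -2 + ((5 + S)*(S + 2*S²))² = -2 + (5 + S)²*(S + 2*S²)²)
(-26 - 144/29) - r(H(z(4))) = (-26 - 144/29) - (-2 + (2*(-3))²*(1 + 2*(2*(-3)))²*(5 + 2*(-3))²) = (-26 - 144/29) - (-2 + (-6)²*(1 + 2*(-6))²*(5 - 6)²) = (-26 - 9*16/29) - (-2 + 36*(1 - 12)²*(-1)²) = (-26 - 144/29) - (-2 + 36*(-11)²*1) = -898/29 - (-2 + 36*121*1) = -898/29 - (-2 + 4356) = -898/29 - 1*4354 = -898/29 - 4354 = -127164/29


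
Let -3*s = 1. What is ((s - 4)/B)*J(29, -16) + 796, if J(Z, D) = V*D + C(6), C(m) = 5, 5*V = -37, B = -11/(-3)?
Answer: 35759/55 ≈ 650.16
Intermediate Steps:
B = 11/3 (B = -11*(-1/3) = 11/3 ≈ 3.6667)
V = -37/5 (V = (1/5)*(-37) = -37/5 ≈ -7.4000)
s = -1/3 (s = -1/3*1 = -1/3 ≈ -0.33333)
J(Z, D) = 5 - 37*D/5 (J(Z, D) = -37*D/5 + 5 = 5 - 37*D/5)
((s - 4)/B)*J(29, -16) + 796 = ((-1/3 - 4)/(11/3))*(5 - 37/5*(-16)) + 796 = ((3/11)*(-13/3))*(5 + 592/5) + 796 = -13/11*617/5 + 796 = -8021/55 + 796 = 35759/55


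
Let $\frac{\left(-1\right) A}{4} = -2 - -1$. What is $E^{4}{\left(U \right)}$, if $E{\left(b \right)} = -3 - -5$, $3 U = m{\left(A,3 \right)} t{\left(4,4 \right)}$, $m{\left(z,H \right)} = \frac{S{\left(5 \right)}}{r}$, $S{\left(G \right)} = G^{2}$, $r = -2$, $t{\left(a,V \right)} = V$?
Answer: $16$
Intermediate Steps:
$A = 4$ ($A = - 4 \left(-2 - -1\right) = - 4 \left(-2 + 1\right) = \left(-4\right) \left(-1\right) = 4$)
$m{\left(z,H \right)} = - \frac{25}{2}$ ($m{\left(z,H \right)} = \frac{5^{2}}{-2} = 25 \left(- \frac{1}{2}\right) = - \frac{25}{2}$)
$U = - \frac{50}{3}$ ($U = \frac{\left(- \frac{25}{2}\right) 4}{3} = \frac{1}{3} \left(-50\right) = - \frac{50}{3} \approx -16.667$)
$E{\left(b \right)} = 2$ ($E{\left(b \right)} = -3 + 5 = 2$)
$E^{4}{\left(U \right)} = 2^{4} = 16$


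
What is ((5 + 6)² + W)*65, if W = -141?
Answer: -1300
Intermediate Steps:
((5 + 6)² + W)*65 = ((5 + 6)² - 141)*65 = (11² - 141)*65 = (121 - 141)*65 = -20*65 = -1300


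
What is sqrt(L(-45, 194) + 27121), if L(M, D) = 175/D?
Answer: sqrt(1020759906)/194 ≈ 164.69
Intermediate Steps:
sqrt(L(-45, 194) + 27121) = sqrt(175/194 + 27121) = sqrt(5261649/194) = sqrt(1020759906)/194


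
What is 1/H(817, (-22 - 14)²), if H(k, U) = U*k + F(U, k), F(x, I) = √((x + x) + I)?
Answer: 1058832/1121125200815 - √3409/1121125200815 ≈ 9.4438e-7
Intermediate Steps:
F(x, I) = √(I + 2*x) (F(x, I) = √(2*x + I) = √(I + 2*x))
H(k, U) = √(k + 2*U) + U*k (H(k, U) = U*k + √(k + 2*U) = √(k + 2*U) + U*k)
1/H(817, (-22 - 14)²) = 1/(√(817 + 2*(-22 - 14)²) + (-22 - 14)²*817) = 1/(√(817 + 2*(-36)²) + (-36)²*817) = 1/(√(817 + 2*1296) + 1296*817) = 1/(√(817 + 2592) + 1058832) = 1/(√3409 + 1058832) = 1/(1058832 + √3409)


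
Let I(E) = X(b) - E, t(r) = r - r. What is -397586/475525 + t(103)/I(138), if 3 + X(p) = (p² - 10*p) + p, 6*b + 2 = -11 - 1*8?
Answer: -397586/475525 ≈ -0.83610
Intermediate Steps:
b = -7/2 (b = -⅓ + (-11 - 1*8)/6 = -⅓ + (-11 - 8)/6 = -⅓ + (⅙)*(-19) = -⅓ - 19/6 = -7/2 ≈ -3.5000)
X(p) = -3 + p² - 9*p (X(p) = -3 + ((p² - 10*p) + p) = -3 + (p² - 9*p) = -3 + p² - 9*p)
t(r) = 0
I(E) = 163/4 - E (I(E) = (-3 + (-7/2)² - 9*(-7/2)) - E = (-3 + 49/4 + 63/2) - E = 163/4 - E)
-397586/475525 + t(103)/I(138) = -397586/475525 + 0/(163/4 - 1*138) = -397586*1/475525 + 0/(163/4 - 138) = -397586/475525 + 0/(-389/4) = -397586/475525 + 0*(-4/389) = -397586/475525 + 0 = -397586/475525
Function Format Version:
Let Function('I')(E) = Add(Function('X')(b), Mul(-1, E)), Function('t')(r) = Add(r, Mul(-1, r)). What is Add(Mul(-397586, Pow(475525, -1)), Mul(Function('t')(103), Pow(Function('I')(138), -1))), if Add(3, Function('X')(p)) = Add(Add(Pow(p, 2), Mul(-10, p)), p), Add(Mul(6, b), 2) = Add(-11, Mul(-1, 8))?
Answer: Rational(-397586, 475525) ≈ -0.83610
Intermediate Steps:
b = Rational(-7, 2) (b = Add(Rational(-1, 3), Mul(Rational(1, 6), Add(-11, Mul(-1, 8)))) = Add(Rational(-1, 3), Mul(Rational(1, 6), Add(-11, -8))) = Add(Rational(-1, 3), Mul(Rational(1, 6), -19)) = Add(Rational(-1, 3), Rational(-19, 6)) = Rational(-7, 2) ≈ -3.5000)
Function('X')(p) = Add(-3, Pow(p, 2), Mul(-9, p)) (Function('X')(p) = Add(-3, Add(Add(Pow(p, 2), Mul(-10, p)), p)) = Add(-3, Add(Pow(p, 2), Mul(-9, p))) = Add(-3, Pow(p, 2), Mul(-9, p)))
Function('t')(r) = 0
Function('I')(E) = Add(Rational(163, 4), Mul(-1, E)) (Function('I')(E) = Add(Add(-3, Pow(Rational(-7, 2), 2), Mul(-9, Rational(-7, 2))), Mul(-1, E)) = Add(Add(-3, Rational(49, 4), Rational(63, 2)), Mul(-1, E)) = Add(Rational(163, 4), Mul(-1, E)))
Add(Mul(-397586, Pow(475525, -1)), Mul(Function('t')(103), Pow(Function('I')(138), -1))) = Add(Mul(-397586, Pow(475525, -1)), Mul(0, Pow(Add(Rational(163, 4), Mul(-1, 138)), -1))) = Add(Mul(-397586, Rational(1, 475525)), Mul(0, Pow(Add(Rational(163, 4), -138), -1))) = Add(Rational(-397586, 475525), Mul(0, Pow(Rational(-389, 4), -1))) = Add(Rational(-397586, 475525), Mul(0, Rational(-4, 389))) = Add(Rational(-397586, 475525), 0) = Rational(-397586, 475525)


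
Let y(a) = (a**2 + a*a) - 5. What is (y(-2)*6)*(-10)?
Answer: -180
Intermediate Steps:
y(a) = -5 + 2*a**2 (y(a) = (a**2 + a**2) - 5 = 2*a**2 - 5 = -5 + 2*a**2)
(y(-2)*6)*(-10) = ((-5 + 2*(-2)**2)*6)*(-10) = ((-5 + 2*4)*6)*(-10) = ((-5 + 8)*6)*(-10) = (3*6)*(-10) = 18*(-10) = -180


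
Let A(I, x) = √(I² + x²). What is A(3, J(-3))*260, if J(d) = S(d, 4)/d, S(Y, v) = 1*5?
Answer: 260*√106/3 ≈ 892.29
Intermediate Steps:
S(Y, v) = 5
J(d) = 5/d
A(3, J(-3))*260 = √(3² + (5/(-3))²)*260 = √(9 + (5*(-⅓))²)*260 = √(9 + (-5/3)²)*260 = √(9 + 25/9)*260 = √(106/9)*260 = (√106/3)*260 = 260*√106/3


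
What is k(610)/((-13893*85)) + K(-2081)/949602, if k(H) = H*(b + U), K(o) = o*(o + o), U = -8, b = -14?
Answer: 31032442225/3398150757 ≈ 9.1322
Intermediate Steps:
K(o) = 2*o² (K(o) = o*(2*o) = 2*o²)
k(H) = -22*H (k(H) = H*(-14 - 8) = H*(-22) = -22*H)
k(610)/((-13893*85)) + K(-2081)/949602 = (-22*610)/((-13893*85)) + (2*(-2081)²)/949602 = -13420/(-1180905) + (2*4330561)*(1/949602) = -13420*(-1/1180905) + 8661122*(1/949602) = 244/21471 + 4330561/474801 = 31032442225/3398150757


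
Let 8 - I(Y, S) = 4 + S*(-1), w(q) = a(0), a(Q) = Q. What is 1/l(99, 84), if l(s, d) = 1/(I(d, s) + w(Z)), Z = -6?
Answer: 103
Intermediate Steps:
w(q) = 0
I(Y, S) = 4 + S (I(Y, S) = 8 - (4 + S*(-1)) = 8 - (4 - S) = 8 + (-4 + S) = 4 + S)
l(s, d) = 1/(4 + s) (l(s, d) = 1/((4 + s) + 0) = 1/(4 + s))
1/l(99, 84) = 1/(1/(4 + 99)) = 1/(1/103) = 103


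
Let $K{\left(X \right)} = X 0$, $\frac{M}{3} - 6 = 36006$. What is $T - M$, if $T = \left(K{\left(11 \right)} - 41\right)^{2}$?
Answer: $-106355$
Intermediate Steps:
$M = 108036$ ($M = 18 + 3 \cdot 36006 = 18 + 108018 = 108036$)
$K{\left(X \right)} = 0$
$T = 1681$ ($T = \left(0 - 41\right)^{2} = \left(-41\right)^{2} = 1681$)
$T - M = 1681 - 108036 = -106355$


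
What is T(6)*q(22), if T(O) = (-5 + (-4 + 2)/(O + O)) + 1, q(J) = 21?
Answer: -175/2 ≈ -87.500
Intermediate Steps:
T(O) = -4 - 1/O (T(O) = (-5 - 2*1/(2*O)) + 1 = (-5 - 1/O) + 1 = -4 - 1/O)
T(6)*q(22) = (-4 - 1/6)*21 = (-4 - 1*⅙)*21 = (-4 - ⅙)*21 = -25/6*21 = -175/2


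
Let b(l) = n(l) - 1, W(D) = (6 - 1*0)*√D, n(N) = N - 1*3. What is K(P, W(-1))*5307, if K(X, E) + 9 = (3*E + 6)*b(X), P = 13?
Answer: 238815 + 859734*I ≈ 2.3882e+5 + 8.5973e+5*I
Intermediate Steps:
n(N) = -3 + N (n(N) = N - 3 = -3 + N)
W(D) = 6*√D (W(D) = (6 + 0)*√D = 6*√D)
b(l) = -4 + l (b(l) = (-3 + l) - 1 = -4 + l)
K(X, E) = -9 + (-4 + X)*(6 + 3*E) (K(X, E) = -9 + (3*E + 6)*(-4 + X) = -9 + (6 + 3*E)*(-4 + X) = -9 + (-4 + X)*(6 + 3*E))
K(P, W(-1))*5307 = (-33 + 6*13 + 3*(6*√(-1))*(-4 + 13))*5307 = (-33 + 78 + 3*(6*I)*9)*5307 = (-33 + 78 + 162*I)*5307 = (45 + 162*I)*5307 = 238815 + 859734*I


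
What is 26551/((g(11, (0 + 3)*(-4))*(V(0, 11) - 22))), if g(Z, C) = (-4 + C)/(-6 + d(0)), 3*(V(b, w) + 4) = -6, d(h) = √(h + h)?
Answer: -11379/32 ≈ -355.59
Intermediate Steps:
d(h) = √2*√h (d(h) = √(2*h) = √2*√h)
V(b, w) = -6 (V(b, w) = -4 + (⅓)*(-6) = -4 - 2 = -6)
g(Z, C) = ⅔ - C/6 (g(Z, C) = (-4 + C)/(-6 + √2*√0) = (-4 + C)/(-6 + √2*0) = (-4 + C)/(-6 + 0) = (-4 + C)/(-6) = (-4 + C)*(-⅙) = ⅔ - C/6)
26551/((g(11, (0 + 3)*(-4))*(V(0, 11) - 22))) = 26551/(((⅔ - (0 + 3)*(-4)/6)*(-6 - 22))) = 26551/(((⅔ - (-4)/2)*(-28))) = 26551/(((⅔ - ⅙*(-12))*(-28))) = 26551/(((⅔ + 2)*(-28))) = 26551/(((8/3)*(-28))) = 26551/(-224/3) = 26551*(-3/224) = -11379/32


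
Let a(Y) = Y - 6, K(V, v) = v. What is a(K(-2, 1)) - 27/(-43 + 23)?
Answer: -73/20 ≈ -3.6500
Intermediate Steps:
a(Y) = -6 + Y
a(K(-2, 1)) - 27/(-43 + 23) = (-6 + 1) - 27/(-43 + 23) = -5 - 27/(-20) = -5 - 1/20*(-27) = -5 + 27/20 = -73/20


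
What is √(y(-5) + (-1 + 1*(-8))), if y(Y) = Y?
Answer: I*√14 ≈ 3.7417*I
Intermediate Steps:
√(y(-5) + (-1 + 1*(-8))) = √(-5 + (-1 + 1*(-8))) = √(-5 + (-1 - 8)) = √(-5 - 9) = √(-14) = I*√14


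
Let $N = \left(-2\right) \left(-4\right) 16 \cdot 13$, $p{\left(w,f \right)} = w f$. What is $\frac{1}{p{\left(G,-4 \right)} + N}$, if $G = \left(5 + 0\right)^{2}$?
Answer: $\frac{1}{1564} \approx 0.00063939$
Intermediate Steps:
$G = 25$ ($G = 5^{2} = 25$)
$p{\left(w,f \right)} = f w$
$N = 1664$ ($N = 8 \cdot 16 \cdot 13 = 128 \cdot 13 = 1664$)
$\frac{1}{p{\left(G,-4 \right)} + N} = \frac{1}{\left(-4\right) 25 + 1664} = \frac{1}{-100 + 1664} = \frac{1}{1564}$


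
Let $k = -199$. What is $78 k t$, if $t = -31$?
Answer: $481182$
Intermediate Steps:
$78 k t = 78 \left(-199\right) \left(-31\right) = \left(-15522\right) \left(-31\right) = 481182$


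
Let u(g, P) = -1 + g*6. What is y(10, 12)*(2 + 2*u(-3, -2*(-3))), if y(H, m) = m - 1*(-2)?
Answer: -504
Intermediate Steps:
y(H, m) = 2 + m (y(H, m) = m + 2 = 2 + m)
u(g, P) = -1 + 6*g
y(10, 12)*(2 + 2*u(-3, -2*(-3))) = (2 + 12)*(2 + 2*(-1 + 6*(-3))) = 14*(2 + 2*(-1 - 18)) = 14*(2 + 2*(-19)) = 14*(2 - 38) = 14*(-36) = -504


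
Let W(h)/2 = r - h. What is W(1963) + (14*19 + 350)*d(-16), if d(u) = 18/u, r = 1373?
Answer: -1873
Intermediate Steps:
W(h) = 2746 - 2*h (W(h) = 2*(1373 - h) = 2746 - 2*h)
W(1963) + (14*19 + 350)*d(-16) = (2746 - 2*1963) + (14*19 + 350)*(18/(-16)) = (2746 - 3926) + (266 + 350)*(18*(-1/16)) = -1180 + 616*(-9/8) = -1180 - 693 = -1873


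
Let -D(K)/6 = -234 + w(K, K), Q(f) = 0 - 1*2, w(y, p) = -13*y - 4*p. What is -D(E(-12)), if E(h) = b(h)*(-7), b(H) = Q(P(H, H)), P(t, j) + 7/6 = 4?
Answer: -2832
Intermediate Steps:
P(t, j) = 17/6 (P(t, j) = -7/6 + 4 = 17/6)
Q(f) = -2 (Q(f) = 0 - 2 = -2)
b(H) = -2
E(h) = 14 (E(h) = -2*(-7) = 14)
D(K) = 1404 + 102*K (D(K) = -6*(-234 + (-13*K - 4*K)) = -6*(-234 - 17*K) = 1404 + 102*K)
-D(E(-12)) = -(1404 + 102*14) = -(1404 + 1428) = -1*2832 = -2832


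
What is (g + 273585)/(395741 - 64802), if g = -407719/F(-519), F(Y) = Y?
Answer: 142398334/171757341 ≈ 0.82907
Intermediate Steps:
g = 407719/519 (g = -407719/(-519) = -407719*(-1/519) = 407719/519 ≈ 785.59)
(g + 273585)/(395741 - 64802) = (407719/519 + 273585)/(395741 - 64802) = (142398334/519)/330939 = (142398334/519)*(1/330939) = 142398334/171757341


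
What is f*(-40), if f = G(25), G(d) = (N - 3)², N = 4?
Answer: -40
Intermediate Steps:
G(d) = 1 (G(d) = (4 - 3)² = 1² = 1)
f = 1
f*(-40) = 1*(-40) = -40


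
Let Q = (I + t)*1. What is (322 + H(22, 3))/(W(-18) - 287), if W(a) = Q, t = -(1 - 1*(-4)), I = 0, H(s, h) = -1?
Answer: -321/292 ≈ -1.0993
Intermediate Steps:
t = -5 (t = -(1 + 4) = -1*5 = -5)
Q = -5 (Q = (0 - 5)*1 = -5*1 = -5)
W(a) = -5
(322 + H(22, 3))/(W(-18) - 287) = (322 - 1)/(-5 - 287) = 321/(-292) = 321*(-1/292) = -321/292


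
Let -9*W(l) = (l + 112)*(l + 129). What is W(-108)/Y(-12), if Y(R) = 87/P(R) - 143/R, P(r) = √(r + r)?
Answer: -2288/9409 - 1392*I*√6/9409 ≈ -0.24317 - 0.36239*I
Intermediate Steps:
P(r) = √2*√r (P(r) = √(2*r) = √2*√r)
W(l) = -(112 + l)*(129 + l)/9 (W(l) = -(l + 112)*(l + 129)/9 = -(112 + l)*(129 + l)/9)
Y(R) = -143/R + 87*√2/(2*√R) (Y(R) = 87/((√2*√R)) - 143/R = 87*(√2/(2*√R)) - 143/R = 87*√2/(2*√R) - 143/R = -143/R + 87*√2/(2*√R))
W(-108)/Y(-12) = (-4816/3 - 241/9*(-108) - ⅑*(-108)²)/(-143/(-12) + 87*√2/(2*√(-12))) = (-4816/3 + 2892 - ⅑*11664)/(-143*(-1/12) + 87*√2*(-I*√3/6)/2) = (-4816/3 + 2892 - 1296)/(143/12 - 29*I*√6/4) = -28/(3*(143/12 - 29*I*√6/4))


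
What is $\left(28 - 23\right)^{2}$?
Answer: $25$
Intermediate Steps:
$\left(28 - 23\right)^{2} = 5^{2} = 25$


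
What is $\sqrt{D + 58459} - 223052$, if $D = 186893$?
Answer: $-223052 + 2 \sqrt{61338} \approx -2.2256 \cdot 10^{5}$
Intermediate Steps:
$\sqrt{D + 58459} - 223052 = \sqrt{186893 + 58459} - 223052 = \sqrt{245352} - 223052 = 2 \sqrt{61338} - 223052 = -223052 + 2 \sqrt{61338}$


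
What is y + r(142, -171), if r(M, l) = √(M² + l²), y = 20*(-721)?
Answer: -14420 + √49405 ≈ -14198.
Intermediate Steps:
y = -14420
y + r(142, -171) = -14420 + √(142² + (-171)²) = -14420 + √(20164 + 29241) = -14420 + √49405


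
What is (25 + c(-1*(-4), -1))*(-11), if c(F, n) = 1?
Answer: -286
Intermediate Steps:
(25 + c(-1*(-4), -1))*(-11) = (25 + 1)*(-11) = 26*(-11) = -286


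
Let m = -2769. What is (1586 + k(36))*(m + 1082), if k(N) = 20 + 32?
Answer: -2763306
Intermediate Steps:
k(N) = 52
(1586 + k(36))*(m + 1082) = (1586 + 52)*(-2769 + 1082) = 1638*(-1687) = -2763306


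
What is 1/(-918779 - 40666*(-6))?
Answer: -1/674783 ≈ -1.4820e-6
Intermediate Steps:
1/(-918779 - 40666*(-6)) = 1/(-918779 + 243996) = 1/(-674783) = -1/674783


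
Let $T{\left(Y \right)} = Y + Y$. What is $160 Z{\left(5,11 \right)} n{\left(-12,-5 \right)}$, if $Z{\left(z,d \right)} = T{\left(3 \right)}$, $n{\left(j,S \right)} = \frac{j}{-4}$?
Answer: $2880$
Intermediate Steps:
$n{\left(j,S \right)} = - \frac{j}{4}$ ($n{\left(j,S \right)} = j \left(- \frac{1}{4}\right) = - \frac{j}{4}$)
$T{\left(Y \right)} = 2 Y$
$Z{\left(z,d \right)} = 6$ ($Z{\left(z,d \right)} = 2 \cdot 3 = 6$)
$160 Z{\left(5,11 \right)} n{\left(-12,-5 \right)} = 160 \cdot 6 \left(\left(- \frac{1}{4}\right) \left(-12\right)\right) = 960 \cdot 3 = 2880$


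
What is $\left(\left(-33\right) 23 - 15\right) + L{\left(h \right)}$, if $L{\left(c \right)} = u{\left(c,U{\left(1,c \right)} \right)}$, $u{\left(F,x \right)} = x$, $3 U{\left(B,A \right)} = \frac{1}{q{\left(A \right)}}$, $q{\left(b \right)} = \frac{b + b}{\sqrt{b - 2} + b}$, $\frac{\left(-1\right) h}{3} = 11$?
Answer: $- \frac{4643}{6} - \frac{i \sqrt{35}}{198} \approx -773.83 - 0.029879 i$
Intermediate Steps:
$h = -33$ ($h = \left(-3\right) 11 = -33$)
$q{\left(b \right)} = \frac{2 b}{b + \sqrt{-2 + b}}$ ($q{\left(b \right)} = \frac{2 b}{\sqrt{-2 + b} + b} = \frac{2 b}{b + \sqrt{-2 + b}}$)
$U{\left(B,A \right)} = \frac{A + \sqrt{-2 + A}}{6 A}$ ($U{\left(B,A \right)} = \frac{1}{3 \frac{2 A}{A + \sqrt{-2 + A}}} = \frac{\frac{1}{2} \frac{1}{A} \left(A + \sqrt{-2 + A}\right)}{3} = \frac{A + \sqrt{-2 + A}}{6 A}$)
$L{\left(c \right)} = \frac{c + \sqrt{-2 + c}}{6 c}$
$\left(\left(-33\right) 23 - 15\right) + L{\left(h \right)} = \left(\left(-33\right) 23 - 15\right) + \frac{-33 + \sqrt{-2 - 33}}{6 \left(-33\right)} = \left(-759 - 15\right) + \frac{1}{6} \left(- \frac{1}{33}\right) \left(-33 + \sqrt{-35}\right) = -774 + \frac{1}{6} \left(- \frac{1}{33}\right) \left(-33 + i \sqrt{35}\right) = -774 + \left(\frac{1}{6} - \frac{i \sqrt{35}}{198}\right) = - \frac{4643}{6} - \frac{i \sqrt{35}}{198}$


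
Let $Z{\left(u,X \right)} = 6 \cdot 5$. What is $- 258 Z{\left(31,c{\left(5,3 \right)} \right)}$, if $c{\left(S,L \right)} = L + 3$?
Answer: $-7740$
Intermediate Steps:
$c{\left(S,L \right)} = 3 + L$
$Z{\left(u,X \right)} = 30$
$- 258 Z{\left(31,c{\left(5,3 \right)} \right)} = \left(-258\right) 30 = -7740$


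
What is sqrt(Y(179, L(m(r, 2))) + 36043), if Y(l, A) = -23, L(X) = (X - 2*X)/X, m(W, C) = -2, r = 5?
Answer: 2*sqrt(9005) ≈ 189.79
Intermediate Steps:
L(X) = -1 (L(X) = (-X)/X = -1)
sqrt(Y(179, L(m(r, 2))) + 36043) = sqrt(-23 + 36043) = sqrt(36020) = 2*sqrt(9005)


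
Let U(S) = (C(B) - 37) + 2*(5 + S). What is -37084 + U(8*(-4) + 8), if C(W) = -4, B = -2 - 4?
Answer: -37163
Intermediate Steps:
B = -6
U(S) = -31 + 2*S (U(S) = (-4 - 37) + 2*(5 + S) = -41 + (10 + 2*S) = -31 + 2*S)
-37084 + U(8*(-4) + 8) = -37084 + (-31 + 2*(8*(-4) + 8)) = -37084 + (-31 + 2*(-32 + 8)) = -37084 + (-31 + 2*(-24)) = -37084 + (-31 - 48) = -37084 - 79 = -37163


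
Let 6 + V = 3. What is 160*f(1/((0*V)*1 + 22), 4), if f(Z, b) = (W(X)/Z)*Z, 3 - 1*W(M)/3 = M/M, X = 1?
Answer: 960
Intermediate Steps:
V = -3 (V = -6 + 3 = -3)
W(M) = 6 (W(M) = 9 - 3*M/M = 9 - 3*1 = 9 - 3 = 6)
f(Z, b) = 6 (f(Z, b) = (6/Z)*Z = 6)
160*f(1/((0*V)*1 + 22), 4) = 160*6 = 960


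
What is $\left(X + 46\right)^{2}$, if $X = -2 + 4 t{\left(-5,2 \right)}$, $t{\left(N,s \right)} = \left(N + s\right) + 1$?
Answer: $1296$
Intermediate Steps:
$t{\left(N,s \right)} = 1 + N + s$
$X = -10$ ($X = -2 + 4 \left(1 - 5 + 2\right) = -2 + 4 \left(-2\right) = -2 - 8 = -10$)
$\left(X + 46\right)^{2} = \left(-10 + 46\right)^{2} = 36^{2} = 1296$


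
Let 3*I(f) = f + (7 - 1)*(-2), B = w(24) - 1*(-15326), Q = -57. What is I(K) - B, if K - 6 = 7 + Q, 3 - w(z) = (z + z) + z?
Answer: -45827/3 ≈ -15276.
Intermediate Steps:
w(z) = 3 - 3*z (w(z) = 3 - ((z + z) + z) = 3 - (2*z + z) = 3 - 3*z)
B = 15257 (B = (3 - 3*24) - 1*(-15326) = (3 - 72) + 15326 = -69 + 15326 = 15257)
K = -44 (K = 6 + (7 - 57) = 6 - 50 = -44)
I(f) = -4 + f/3 (I(f) = (f + (7 - 1)*(-2))/3 = (f + 6*(-2))/3 = (f - 12)/3 = (-12 + f)/3 = -4 + f/3)
I(K) - B = (-4 + (1/3)*(-44)) - 1*15257 = (-4 - 44/3) - 15257 = -56/3 - 15257 = -45827/3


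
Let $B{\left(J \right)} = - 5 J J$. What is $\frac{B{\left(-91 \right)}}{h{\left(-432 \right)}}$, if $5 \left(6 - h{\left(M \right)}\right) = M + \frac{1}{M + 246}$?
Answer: $- \frac{38506650}{85933} \approx -448.1$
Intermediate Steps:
$h{\left(M \right)} = 6 - \frac{M}{5} - \frac{1}{5 \left(246 + M\right)}$ ($h{\left(M \right)} = 6 - \frac{M + \frac{1}{M + 246}}{5} = 6 - \frac{M + \frac{1}{246 + M}}{5} = 6 - \left(\frac{M}{5} + \frac{1}{5 \left(246 + M\right)}\right) = 6 - \frac{M}{5} - \frac{1}{5 \left(246 + M\right)}$)
$B{\left(J \right)} = - 5 J^{2}$
$\frac{B{\left(-91 \right)}}{h{\left(-432 \right)}} = \frac{\left(-5\right) \left(-91\right)^{2}}{\frac{1}{5} \frac{1}{246 - 432} \left(7379 - \left(-432\right)^{2} - -93312\right)} = \frac{\left(-5\right) 8281}{\frac{1}{5} \frac{1}{-186} \left(7379 - 186624 + 93312\right)} = - \frac{41405}{\frac{1}{5} \left(- \frac{1}{186}\right) \left(7379 - 186624 + 93312\right)} = - \frac{41405}{\frac{1}{5} \left(- \frac{1}{186}\right) \left(-85933\right)} = - \frac{41405}{\frac{85933}{930}} = \left(-41405\right) \frac{930}{85933} = - \frac{38506650}{85933}$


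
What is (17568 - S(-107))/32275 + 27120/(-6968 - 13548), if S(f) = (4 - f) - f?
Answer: -5193454/6621539 ≈ -0.78433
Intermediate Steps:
S(f) = 4 - 2*f
(17568 - S(-107))/32275 + 27120/(-6968 - 13548) = (17568 - (4 - 2*(-107)))/32275 + 27120/(-6968 - 13548) = (17568 - (4 + 214))*(1/32275) + 27120/(-20516) = (17568 - 1*218)*(1/32275) + 27120*(-1/20516) = (17568 - 218)*(1/32275) - 6780/5129 = 17350*(1/32275) - 6780/5129 = 694/1291 - 6780/5129 = -5193454/6621539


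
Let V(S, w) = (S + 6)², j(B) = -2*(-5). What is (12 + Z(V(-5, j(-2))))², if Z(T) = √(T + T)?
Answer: (12 + √2)² ≈ 179.94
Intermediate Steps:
j(B) = 10
V(S, w) = (6 + S)²
Z(T) = √2*√T (Z(T) = √(2*T) = √2*√T)
(12 + Z(V(-5, j(-2))))² = (12 + √2*√((6 - 5)²))² = (12 + √2*√(1²))² = (12 + √2*√1)² = (12 + √2*1)² = (12 + √2)²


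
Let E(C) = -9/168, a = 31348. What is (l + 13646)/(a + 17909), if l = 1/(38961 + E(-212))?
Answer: 29773020254/107469562941 ≈ 0.27704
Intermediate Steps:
E(C) = -3/56 (E(C) = -9*1/168 = -3/56)
l = 56/2181813 (l = 1/(38961 - 3/56) = 1/(2181813/56) = 56/2181813 ≈ 2.5667e-5)
(l + 13646)/(a + 17909) = (56/2181813 + 13646)/(31348 + 17909) = (29773020254/2181813)/49257 = (29773020254/2181813)*(1/49257) = 29773020254/107469562941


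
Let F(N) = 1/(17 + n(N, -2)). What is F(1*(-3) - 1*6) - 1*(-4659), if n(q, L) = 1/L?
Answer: 153749/33 ≈ 4659.1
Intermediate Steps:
F(N) = 2/33 (F(N) = 1/(17 + 1/(-2)) = 1/(17 - ½) = 1/(33/2) = 2/33)
F(1*(-3) - 1*6) - 1*(-4659) = 2/33 - 1*(-4659) = 2/33 + 4659 = 153749/33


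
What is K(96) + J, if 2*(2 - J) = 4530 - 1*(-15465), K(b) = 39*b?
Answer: -12503/2 ≈ -6251.5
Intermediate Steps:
J = -19991/2 (J = 2 - (4530 - 1*(-15465))/2 = 2 - (4530 + 15465)/2 = 2 - ½*19995 = 2 - 19995/2 = -19991/2 ≈ -9995.5)
K(96) + J = 39*96 - 19991/2 = 3744 - 19991/2 = -12503/2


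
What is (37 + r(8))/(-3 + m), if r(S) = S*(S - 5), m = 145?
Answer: 61/142 ≈ 0.42958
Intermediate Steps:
r(S) = S*(-5 + S)
(37 + r(8))/(-3 + m) = (37 + 8*(-5 + 8))/(-3 + 145) = (37 + 8*3)/142 = (37 + 24)*(1/142) = 61*(1/142) = 61/142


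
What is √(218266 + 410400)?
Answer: √628666 ≈ 792.88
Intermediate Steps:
√(218266 + 410400) = √628666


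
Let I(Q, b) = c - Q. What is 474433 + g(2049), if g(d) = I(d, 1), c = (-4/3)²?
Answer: 4251472/9 ≈ 4.7239e+5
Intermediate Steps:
c = 16/9 (c = (-4*⅓)² = (-4/3)² = 16/9 ≈ 1.7778)
I(Q, b) = 16/9 - Q
g(d) = 16/9 - d
474433 + g(2049) = 474433 + (16/9 - 1*2049) = 474433 + (16/9 - 2049) = 474433 - 18425/9 = 4251472/9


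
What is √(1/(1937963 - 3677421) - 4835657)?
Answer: I*√14631315730936562406/1739458 ≈ 2199.0*I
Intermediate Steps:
√(1/(1937963 - 3677421) - 4835657) = √(1/(-1739458) - 4835657) = √(-1/1739458 - 4835657) = √(-8411422253907/1739458) = I*√14631315730936562406/1739458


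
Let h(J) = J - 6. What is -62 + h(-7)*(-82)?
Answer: 1004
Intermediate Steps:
h(J) = -6 + J
-62 + h(-7)*(-82) = -62 + (-6 - 7)*(-82) = -62 - 13*(-82) = -62 + 1066 = 1004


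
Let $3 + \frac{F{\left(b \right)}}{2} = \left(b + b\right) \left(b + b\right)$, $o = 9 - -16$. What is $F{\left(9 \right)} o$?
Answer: $16050$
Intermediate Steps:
$o = 25$ ($o = 9 + 16 = 25$)
$F{\left(b \right)} = -6 + 8 b^{2}$ ($F{\left(b \right)} = -6 + 2 \left(b + b\right) \left(b + b\right) = -6 + 2 \cdot 2 b 2 b = -6 + 2 \cdot 4 b^{2} = -6 + 8 b^{2}$)
$F{\left(9 \right)} o = \left(-6 + 8 \cdot 9^{2}\right) 25 = \left(-6 + 8 \cdot 81\right) 25 = \left(-6 + 648\right) 25 = 642 \cdot 25 = 16050$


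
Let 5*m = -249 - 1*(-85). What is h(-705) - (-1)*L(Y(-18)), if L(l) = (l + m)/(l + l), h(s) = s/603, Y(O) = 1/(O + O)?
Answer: 1185359/2010 ≈ 589.73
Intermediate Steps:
Y(O) = 1/(2*O)
m = -164/5 (m = (-249 - 1*(-85))/5 = (-249 + 85)/5 = (⅕)*(-164) = -164/5 ≈ -32.800)
h(s) = s/603 (h(s) = s*(1/603) = s/603)
L(l) = (-164/5 + l)/(2*l) (L(l) = (l - 164/5)/(l + l) = (-164/5 + l)/((2*l)) = (-164/5 + l)*(1/(2*l)) = (-164/5 + l)/(2*l))
h(-705) - (-1)*L(Y(-18)) = (1/603)*(-705) - (-1)*(-164 + 5*((½)/(-18)))/(10*(((½)/(-18)))) = -235/201 - (-1)*(-164 + 5*((½)*(-1/18)))/(10*(((½)*(-1/18)))) = -235/201 - (-1)*(-164 + 5*(-1/36))/(10*(-1/36)) = -235/201 - (-1)*(⅒)*(-36)*(-164 - 5/36) = -235/201 - (-1)*(⅒)*(-36)*(-5909/36) = -235/201 - (-1)*5909/10 = -235/201 - 1*(-5909/10) = -235/201 + 5909/10 = 1185359/2010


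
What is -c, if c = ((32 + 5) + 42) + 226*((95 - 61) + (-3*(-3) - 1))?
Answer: -9571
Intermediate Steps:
c = 9571 (c = (37 + 42) + 226*(34 + (9 - 1)) = 79 + 226*(34 + 8) = 79 + 226*42 = 79 + 9492 = 9571)
-c = -1*9571 = -9571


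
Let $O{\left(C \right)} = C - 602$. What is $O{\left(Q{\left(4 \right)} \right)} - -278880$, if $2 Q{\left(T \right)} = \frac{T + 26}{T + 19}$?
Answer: $\frac{6400409}{23} \approx 2.7828 \cdot 10^{5}$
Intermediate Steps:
$Q{\left(T \right)} = \frac{26 + T}{2 \left(19 + T\right)}$ ($Q{\left(T \right)} = \frac{\left(T + 26\right) \frac{1}{T + 19}}{2} = \frac{\left(26 + T\right) \frac{1}{19 + T}}{2} = \frac{\frac{1}{19 + T} \left(26 + T\right)}{2} = \frac{26 + T}{2 \left(19 + T\right)}$)
$O{\left(C \right)} = -602 + C$
$O{\left(Q{\left(4 \right)} \right)} - -278880 = \left(-602 + \frac{26 + 4}{2 \left(19 + 4\right)}\right) - -278880 = \left(-602 + \frac{1}{2} \cdot \frac{1}{23} \cdot 30\right) + 278880 = \left(-602 + \frac{15}{23}\right) + 278880 = - \frac{13831}{23} + 278880 = \frac{6400409}{23}$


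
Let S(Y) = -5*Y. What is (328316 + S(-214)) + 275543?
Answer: 604929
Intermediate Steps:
(328316 + S(-214)) + 275543 = (328316 - 5*(-214)) + 275543 = (328316 + 1070) + 275543 = 329386 + 275543 = 604929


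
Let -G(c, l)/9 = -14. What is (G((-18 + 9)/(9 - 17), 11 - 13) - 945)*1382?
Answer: -1131858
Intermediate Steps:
G(c, l) = 126 (G(c, l) = -9*(-14) = 126)
(G((-18 + 9)/(9 - 17), 11 - 13) - 945)*1382 = (126 - 945)*1382 = -819*1382 = -1131858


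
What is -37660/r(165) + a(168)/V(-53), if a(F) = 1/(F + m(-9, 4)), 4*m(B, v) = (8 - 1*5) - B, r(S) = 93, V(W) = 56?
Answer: -120210689/296856 ≈ -404.95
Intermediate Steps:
m(B, v) = ¾ - B/4 (m(B, v) = ((8 - 1*5) - B)/4 = ((8 - 5) - B)/4 = (3 - B)/4 = ¾ - B/4)
a(F) = 1/(3 + F) (a(F) = 1/(F + (¾ - ¼*(-9))) = 1/(F + (¾ + 9/4)) = 1/(F + 3) = 1/(3 + F))
-37660/r(165) + a(168)/V(-53) = -37660/93 + 1/((3 + 168)*56) = -37660*1/93 + (1/56)/171 = -37660/93 + (1/171)*(1/56) = -37660/93 + 1/9576 = -120210689/296856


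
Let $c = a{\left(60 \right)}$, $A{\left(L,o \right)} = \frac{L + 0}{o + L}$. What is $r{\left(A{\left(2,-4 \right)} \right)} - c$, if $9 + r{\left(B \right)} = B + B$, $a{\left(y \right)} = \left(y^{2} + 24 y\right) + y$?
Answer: $-5111$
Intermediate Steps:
$A{\left(L,o \right)} = \frac{L}{L + o}$
$a{\left(y \right)} = y^{2} + 25 y$
$r{\left(B \right)} = -9 + 2 B$ ($r{\left(B \right)} = -9 + \left(B + B\right) = -9 + 2 B$)
$c = 5100$ ($c = 60 \left(25 + 60\right) = 60 \cdot 85 = 5100$)
$r{\left(A{\left(2,-4 \right)} \right)} - c = \left(-9 + 2 \frac{2}{2 - 4}\right) - 5100 = \left(-9 + 2 \frac{2}{-2}\right) - 5100 = \left(-9 + 2 \cdot 2 \left(- \frac{1}{2}\right)\right) - 5100 = \left(-9 + 2 \left(-1\right)\right) - 5100 = \left(-9 - 2\right) - 5100 = -11 - 5100 = -5111$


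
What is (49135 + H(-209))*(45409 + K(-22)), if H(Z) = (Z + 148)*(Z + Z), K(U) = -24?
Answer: 3387218705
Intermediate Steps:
H(Z) = 2*Z*(148 + Z) (H(Z) = (148 + Z)*(2*Z) = 2*Z*(148 + Z))
(49135 + H(-209))*(45409 + K(-22)) = (49135 + 2*(-209)*(148 - 209))*(45409 - 24) = (49135 + 2*(-209)*(-61))*45385 = (49135 + 25498)*45385 = 74633*45385 = 3387218705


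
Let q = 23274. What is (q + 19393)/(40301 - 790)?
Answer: 42667/39511 ≈ 1.0799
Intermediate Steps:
(q + 19393)/(40301 - 790) = (23274 + 19393)/(40301 - 790) = 42667/39511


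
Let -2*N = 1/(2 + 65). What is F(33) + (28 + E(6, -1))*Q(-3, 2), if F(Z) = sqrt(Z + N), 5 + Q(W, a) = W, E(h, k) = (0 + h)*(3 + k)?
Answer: -320 + sqrt(592414)/134 ≈ -314.26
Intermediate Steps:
E(h, k) = h*(3 + k)
Q(W, a) = -5 + W
N = -1/134 (N = -1/(2*(2 + 65)) = -1/2/67 = -1/2*1/67 = -1/134 ≈ -0.0074627)
F(Z) = sqrt(-1/134 + Z) (F(Z) = sqrt(Z - 1/134) = sqrt(-1/134 + Z))
F(33) + (28 + E(6, -1))*Q(-3, 2) = sqrt(-134 + 17956*33)/134 + (28 + 6*(3 - 1))*(-5 - 3) = sqrt(-134 + 592548)/134 + (28 + 6*2)*(-8) = sqrt(592414)/134 + (28 + 12)*(-8) = sqrt(592414)/134 + 40*(-8) = sqrt(592414)/134 - 320 = -320 + sqrt(592414)/134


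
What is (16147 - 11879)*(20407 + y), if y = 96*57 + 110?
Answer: 110921052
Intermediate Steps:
y = 5582 (y = 5472 + 110 = 5582)
(16147 - 11879)*(20407 + y) = (16147 - 11879)*(20407 + 5582) = 4268*25989 = 110921052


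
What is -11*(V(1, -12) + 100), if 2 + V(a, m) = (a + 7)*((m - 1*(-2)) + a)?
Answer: -286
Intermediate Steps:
V(a, m) = -2 + (7 + a)*(2 + a + m) (V(a, m) = -2 + (a + 7)*((m - 1*(-2)) + a) = -2 + (7 + a)*((m + 2) + a) = -2 + (7 + a)*((2 + m) + a) = -2 + (7 + a)*(2 + a + m))
-11*(V(1, -12) + 100) = -11*((12 + 1² + 7*(-12) + 9*1 + 1*(-12)) + 100) = -11*((12 + 1 - 84 + 9 - 12) + 100) = -11*(-74 + 100) = -11*26 = -286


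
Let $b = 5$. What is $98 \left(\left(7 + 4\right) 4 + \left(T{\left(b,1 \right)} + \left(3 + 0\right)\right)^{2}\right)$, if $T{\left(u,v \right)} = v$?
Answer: $5880$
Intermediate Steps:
$98 \left(\left(7 + 4\right) 4 + \left(T{\left(b,1 \right)} + \left(3 + 0\right)\right)^{2}\right) = 98 \left(\left(7 + 4\right) 4 + \left(1 + \left(3 + 0\right)\right)^{2}\right) = 98 \left(11 \cdot 4 + \left(1 + 3\right)^{2}\right) = 98 \left(44 + 4^{2}\right) = 98 \left(44 + 16\right) = 98 \cdot 60 = 5880$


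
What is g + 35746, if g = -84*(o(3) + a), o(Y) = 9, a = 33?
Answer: 32218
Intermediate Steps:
g = -3528 (g = -84*(9 + 33) = -84*42 = -3528)
g + 35746 = -3528 + 35746 = 32218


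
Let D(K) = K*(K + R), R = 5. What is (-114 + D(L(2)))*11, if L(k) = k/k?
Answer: -1188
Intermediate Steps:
L(k) = 1
D(K) = K*(5 + K) (D(K) = K*(K + 5) = K*(5 + K))
(-114 + D(L(2)))*11 = (-114 + 1*(5 + 1))*11 = (-114 + 1*6)*11 = (-114 + 6)*11 = -108*11 = -1188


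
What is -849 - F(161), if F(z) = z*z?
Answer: -26770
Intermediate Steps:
F(z) = z²
-849 - F(161) = -849 - 1*161² = -849 - 1*25921 = -849 - 25921 = -26770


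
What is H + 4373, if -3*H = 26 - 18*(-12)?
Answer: 12877/3 ≈ 4292.3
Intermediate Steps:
H = -242/3 (H = -(26 - 18*(-12))/3 = -(26 + 216)/3 = -1/3*242 = -242/3 ≈ -80.667)
H + 4373 = -242/3 + 4373 = 12877/3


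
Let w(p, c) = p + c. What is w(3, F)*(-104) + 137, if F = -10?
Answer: 865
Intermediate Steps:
w(p, c) = c + p
w(3, F)*(-104) + 137 = (-10 + 3)*(-104) + 137 = -7*(-104) + 137 = 728 + 137 = 865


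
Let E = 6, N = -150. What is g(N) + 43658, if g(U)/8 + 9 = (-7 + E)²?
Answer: 43594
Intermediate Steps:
g(U) = -64 (g(U) = -72 + 8*(-7 + 6)² = -72 + 8*(-1)² = -72 + 8*1 = -72 + 8 = -64)
g(N) + 43658 = -64 + 43658 = 43594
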